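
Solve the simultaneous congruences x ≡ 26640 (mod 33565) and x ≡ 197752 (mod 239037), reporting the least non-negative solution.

6724069525

Write x = 26640 + 33565·k. Then 33565·k ≡ 197752 − 26640 ≡ 171112 (mod 239037).
Need 33565⁻¹ mod 239037. Extended Euclid on (239037, 33565):
239037 = 7·33565 + 4082
33565 = 8·4082 + 909
4082 = 4·909 + 446
909 = 2·446 + 17
446 = 26·17 + 4
17 = 4·4 + 1
4 = 4·1 + 0
Back-substitute:
1 = 17 − 4·4
1 = −4·446 + 105·17
1 = 105·909 − 214·446
1 = −214·4082 + 961·909
1 = 961·33565 − 7902·4082
1 = −7902·239037 + 56275·33565
33565⁻¹ ≡ 56275 (mod 239037), so k ≡ 56275·171112 ≡ 200329 (mod 239037).
x = 26640 + 33565·200329 = 6724069525.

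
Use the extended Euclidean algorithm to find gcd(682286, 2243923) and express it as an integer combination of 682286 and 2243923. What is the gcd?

Apply Euclid's algorithm to 2243923 and 682286:
2243923 = 3·682286 + 197065
682286 = 3·197065 + 91091
197065 = 2·91091 + 14883
91091 = 6·14883 + 1793
14883 = 8·1793 + 539
1793 = 3·539 + 176
539 = 3·176 + 11
176 = 16·11 + 0
gcd(682286, 2243923) = 11.
Back-substituting:
11 = 539 − 3·176
11 = −3·1793 + 10·539
11 = 10·14883 − 83·1793
11 = −83·91091 + 508·14883
11 = 508·197065 − 1099·91091
11 = −1099·682286 + 3805·197065
11 = 3805·2243923 − 12514·682286
So 11 = (3805)·2243923 + (-12514)·682286.

11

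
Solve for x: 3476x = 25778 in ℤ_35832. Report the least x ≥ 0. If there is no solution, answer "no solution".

gcd(3476, 35832):
35832 = 10*3476 + 1072
3476 = 3*1072 + 260
1072 = 4*260 + 32
260 = 8*32 + 4
32 = 8*4 + 0
gcd = 4, but 4 ∤ 25778, so the congruence has no solution.

no solution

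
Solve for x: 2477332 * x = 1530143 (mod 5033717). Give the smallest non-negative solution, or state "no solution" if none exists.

no solution

gcd(2477332, 5033717):
5033717 = 2*2477332 + 79053
2477332 = 31*79053 + 26689
79053 = 2*26689 + 25675
26689 = 1*25675 + 1014
25675 = 25*1014 + 325
1014 = 3*325 + 39
325 = 8*39 + 13
39 = 3*13 + 0
gcd = 13, but 13 ∤ 1530143, so the congruence has no solution.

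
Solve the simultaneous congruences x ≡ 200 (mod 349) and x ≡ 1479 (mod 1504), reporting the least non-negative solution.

484263

Write x = 200 + 349·k. Then 349·k ≡ 1479 − 200 ≡ 1279 (mod 1504).
Need 349⁻¹ mod 1504. Extended Euclid on (1504, 349):
1504 = 4×349 + 108
349 = 3×108 + 25
108 = 4×25 + 8
25 = 3×8 + 1
8 = 8×1 + 0
Back-substitute:
1 = 25 − 3·8
1 = −3·108 + 13·25
1 = 13·349 − 42·108
1 = −42·1504 + 181·349
349⁻¹ ≡ 181 (mod 1504), so k ≡ 181·1279 ≡ 1387 (mod 1504).
x = 200 + 349·1387 = 484263.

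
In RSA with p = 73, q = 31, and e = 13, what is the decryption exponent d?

997

φ(n) = (p−1)(q−1) = 72·30 = 2160.
Need d with 13·d ≡ 1 (mod 2160). Apply the extended Euclidean algorithm:
2160 = 166·13 + 2
13 = 6·2 + 1
2 = 2·1 + 0
Back-substitute:
1 = 13 − 6·2
1 = −6·2160 + 997·13
So 13·997 ≡ 1 (mod 2160), hence d = 997.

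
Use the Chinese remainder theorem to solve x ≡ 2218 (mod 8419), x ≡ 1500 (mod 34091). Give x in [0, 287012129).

85126727

Write x = 2218 + 8419·k. Then 8419·k ≡ 1500 − 2218 ≡ 33373 (mod 34091).
Need 8419⁻¹ mod 34091. Extended Euclid on (34091, 8419):
34091 = 4·8419 + 415
8419 = 20·415 + 119
415 = 3·119 + 58
119 = 2·58 + 3
58 = 19·3 + 1
3 = 3·1 + 0
Back-substitute:
1 = 58 − 19·3
1 = −19·119 + 39·58
1 = 39·415 − 136·119
1 = −136·8419 + 2759·415
1 = 2759·34091 − 11172·8419
8419⁻¹ ≡ 22919 (mod 34091), so k ≡ 22919·33373 ≡ 10111 (mod 34091).
x = 2218 + 8419·10111 = 85126727.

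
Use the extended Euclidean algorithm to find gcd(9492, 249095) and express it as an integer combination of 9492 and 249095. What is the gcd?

Apply Euclid's algorithm to 249095 and 9492:
249095 = 26·9492 + 2303
9492 = 4·2303 + 280
2303 = 8·280 + 63
280 = 4·63 + 28
63 = 2·28 + 7
28 = 4·7 + 0
gcd(9492, 249095) = 7.
Working backward:
7 = 63 − 2·28
7 = −2·280 + 9·63
7 = 9·2303 − 74·280
7 = −74·9492 + 305·2303
7 = 305·249095 − 8004·9492
So 7 = (305)·249095 + (-8004)·9492.

7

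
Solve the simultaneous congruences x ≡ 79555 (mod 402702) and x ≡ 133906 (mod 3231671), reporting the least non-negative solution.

1292064211429

Write x = 79555 + 402702·k. Then 402702·k ≡ 133906 − 79555 ≡ 54351 (mod 3231671).
Need 402702⁻¹ mod 3231671. Extended Euclid on (3231671, 402702):
3231671 = 8×402702 + 10055
402702 = 40×10055 + 502
10055 = 20×502 + 15
502 = 33×15 + 7
15 = 2×7 + 1
7 = 7×1 + 0
Back-substitute:
1 = 15 − 2·7
1 = −2·502 + 67·15
1 = 67·10055 − 1342·502
1 = −1342·402702 + 53747·10055
1 = 53747·3231671 − 431318·402702
402702⁻¹ ≡ 2800353 (mod 3231671), so k ≡ 2800353·54351 ≡ 3208487 (mod 3231671).
x = 79555 + 402702·3208487 = 1292064211429.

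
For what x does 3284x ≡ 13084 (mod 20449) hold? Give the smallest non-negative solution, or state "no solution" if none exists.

First find gcd(3284, 20449):
20449 = 6×3284 + 745
3284 = 4×745 + 304
745 = 2×304 + 137
304 = 2×137 + 30
137 = 4×30 + 17
30 = 1×17 + 13
17 = 1×13 + 4
13 = 3×4 + 1
4 = 4×1 + 0
gcd = 1, so a unique solution mod 20449 exists.
Back-substitute for the Bézout coefficients:
1 = 13 − 3·4
1 = −3·17 + 4·13
1 = 4·30 − 7·17
1 = −7·137 + 32·30
1 = 32·304 − 71·137
1 = −71·745 + 174·304
1 = 174·3284 − 767·745
1 = −767·20449 + 4776·3284
So 3284·(4776) ≡ 1 (mod 20449), giving 3284⁻¹ ≡ 4776.
x ≡ 3284⁻¹·13084 ≡ 4776·13084 ≡ 17489 (mod 20449).

17489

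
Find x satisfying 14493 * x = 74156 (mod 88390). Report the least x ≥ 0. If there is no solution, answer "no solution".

First find gcd(14493, 88390):
88390 = 6×14493 + 1432
14493 = 10×1432 + 173
1432 = 8×173 + 48
173 = 3×48 + 29
48 = 1×29 + 19
29 = 1×19 + 10
19 = 1×10 + 9
10 = 1×9 + 1
9 = 9×1 + 0
gcd = 1, so a unique solution mod 88390 exists.
Back-substitute for the Bézout coefficients:
1 = 10 − 9
1 = −19 + 2·10
1 = 2·29 − 3·19
1 = −3·48 + 5·29
1 = 5·173 − 18·48
1 = −18·1432 + 149·173
1 = 149·14493 − 1508·1432
1 = −1508·88390 + 9197·14493
So 14493·(9197) ≡ 1 (mod 88390), giving 14493⁻¹ ≡ 9197.
x ≡ 14493⁻¹·74156 ≡ 9197·74156 ≡ 83882 (mod 88390).

83882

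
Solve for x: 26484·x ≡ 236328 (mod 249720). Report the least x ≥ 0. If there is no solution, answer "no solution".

19612

First find gcd(26484, 249720):
249720 = 9·26484 + 11364
26484 = 2·11364 + 3756
11364 = 3·3756 + 96
3756 = 39·96 + 12
96 = 8·12 + 0
gcd = 12 and 12 | 236328, so solutions exist. Divide through by 12: 2207x ≡ 19694 (mod 20810).
Now find 2207⁻¹ mod 20810:
20810 = 9·2207 + 947
2207 = 2·947 + 313
947 = 3·313 + 8
313 = 39·8 + 1
8 = 8·1 + 0
Back-substitute:
1 = 313 − 39·8
1 = −39·947 + 118·313
1 = 118·2207 − 275·947
1 = −275·20810 + 2593·2207
So 2207⁻¹ ≡ 2593 (mod 20810).
Then x ≡ 2593·19694 ≡ 19612 (mod 20810); the smallest non-negative solution is x = 19612.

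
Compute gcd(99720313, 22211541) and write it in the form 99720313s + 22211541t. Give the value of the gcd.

11

Apply Euclid's algorithm to 99720313 and 22211541:
99720313 = 4*22211541 + 10874149
22211541 = 2*10874149 + 463243
10874149 = 23*463243 + 219560
463243 = 2*219560 + 24123
219560 = 9*24123 + 2453
24123 = 9*2453 + 2046
2453 = 1*2046 + 407
2046 = 5*407 + 11
407 = 37*11 + 0
gcd(99720313, 22211541) = 11.
Back-substituting:
11 = 2046 − 5·407
11 = −5·2453 + 6·2046
11 = 6·24123 − 59·2453
11 = −59·219560 + 537·24123
11 = 537·463243 − 1133·219560
11 = −1133·10874149 + 26596·463243
11 = 26596·22211541 − 54325·10874149
11 = −54325·99720313 + 243896·22211541
So 11 = (-54325)·99720313 + (243896)·22211541.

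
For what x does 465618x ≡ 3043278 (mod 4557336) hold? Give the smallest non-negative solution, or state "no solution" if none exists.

78827

First find gcd(465618, 4557336):
4557336 = 9×465618 + 366774
465618 = 1×366774 + 98844
366774 = 3×98844 + 70242
98844 = 1×70242 + 28602
70242 = 2×28602 + 13038
28602 = 2×13038 + 2526
13038 = 5×2526 + 408
2526 = 6×408 + 78
408 = 5×78 + 18
78 = 4×18 + 6
18 = 3×6 + 0
gcd = 6 and 6 | 3043278, so solutions exist. Divide through by 6: 77603x ≡ 507213 (mod 759556).
Now find 77603⁻¹ mod 759556:
759556 = 9*77603 + 61129
77603 = 1*61129 + 16474
61129 = 3*16474 + 11707
16474 = 1*11707 + 4767
11707 = 2*4767 + 2173
4767 = 2*2173 + 421
2173 = 5*421 + 68
421 = 6*68 + 13
68 = 5*13 + 3
13 = 4*3 + 1
3 = 3*1 + 0
Back-substitute:
1 = 13 − 4·3
1 = −4·68 + 21·13
1 = 21·421 − 130·68
1 = −130·2173 + 671·421
1 = 671·4767 − 1472·2173
1 = −1472·11707 + 3615·4767
1 = 3615·16474 − 5087·11707
1 = −5087·61129 + 18876·16474
1 = 18876·77603 − 23963·61129
1 = −23963·759556 + 234543·77603
So 77603⁻¹ ≡ 234543 (mod 759556).
Then x ≡ 234543·507213 ≡ 78827 (mod 759556); the smallest non-negative solution is x = 78827.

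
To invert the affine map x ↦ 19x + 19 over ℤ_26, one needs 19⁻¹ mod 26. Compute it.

gcd(26, 19) by repeated division:
26 = 1*19 + 7
19 = 2*7 + 5
7 = 1*5 + 2
5 = 2*2 + 1
2 = 2*1 + 0
Since gcd(19, 26) = 1, back-substitute to write 1 as a combination:
1 = 5 − 2·2
1 = −2·7 + 3·5
1 = 3·19 − 8·7
1 = −8·26 + 11·19
So 19·11 ≡ 1 (mod 26).

11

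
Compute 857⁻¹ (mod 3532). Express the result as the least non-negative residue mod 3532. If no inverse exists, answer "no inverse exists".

Apply the Euclidean algorithm to 3532 and 857:
3532 = 4*857 + 104
857 = 8*104 + 25
104 = 4*25 + 4
25 = 6*4 + 1
4 = 4*1 + 0
The gcd is 1. Working backward:
1 = 25 − 6·4
1 = −6·104 + 25·25
1 = 25·857 − 206·104
1 = −206·3532 + 849·857
So 857·849 ≡ 1 (mod 3532).

849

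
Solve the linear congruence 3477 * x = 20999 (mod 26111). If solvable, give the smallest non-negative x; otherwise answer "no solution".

First find gcd(3477, 26111):
26111 = 7×3477 + 1772
3477 = 1×1772 + 1705
1772 = 1×1705 + 67
1705 = 25×67 + 30
67 = 2×30 + 7
30 = 4×7 + 2
7 = 3×2 + 1
2 = 2×1 + 0
gcd = 1, so a unique solution mod 26111 exists.
Back-substitute for the Bézout coefficients:
1 = 7 − 3·2
1 = −3·30 + 13·7
1 = 13·67 − 29·30
1 = −29·1705 + 738·67
1 = 738·1772 − 767·1705
1 = −767·3477 + 1505·1772
1 = 1505·26111 − 11302·3477
So 3477·(-11302) ≡ 1 (mod 26111), giving 3477⁻¹ ≡ 14809.
x ≡ 3477⁻¹·20999 ≡ 14809·20999 ≡ 18292 (mod 26111).

18292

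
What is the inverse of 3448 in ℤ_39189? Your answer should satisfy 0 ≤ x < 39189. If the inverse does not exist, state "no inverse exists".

gcd(39189, 3448) by repeated division:
39189 = 11·3448 + 1261
3448 = 2·1261 + 926
1261 = 1·926 + 335
926 = 2·335 + 256
335 = 1·256 + 79
256 = 3·79 + 19
79 = 4·19 + 3
19 = 6·3 + 1
3 = 3·1 + 0
Since gcd(3448, 39189) = 1, back-substitute to write 1 as a combination:
1 = 19 − 6·3
1 = −6·79 + 25·19
1 = 25·256 − 81·79
1 = −81·335 + 106·256
1 = 106·926 − 293·335
1 = −293·1261 + 399·926
1 = 399·3448 − 1091·1261
1 = −1091·39189 + 12400·3448
So 3448·12400 ≡ 1 (mod 39189).

12400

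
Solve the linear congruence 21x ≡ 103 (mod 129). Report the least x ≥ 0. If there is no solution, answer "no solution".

no solution

gcd(21, 129):
129 = 6*21 + 3
21 = 7*3 + 0
gcd = 3, but 3 ∤ 103, so the congruence has no solution.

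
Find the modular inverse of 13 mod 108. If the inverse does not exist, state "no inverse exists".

gcd(108, 13) by repeated division:
108 = 8·13 + 4
13 = 3·4 + 1
4 = 4·1 + 0
The gcd is 1. Working backward:
1 = 13 − 3·4
1 = −3·108 + 25·13
So 13·25 ≡ 1 (mod 108).

25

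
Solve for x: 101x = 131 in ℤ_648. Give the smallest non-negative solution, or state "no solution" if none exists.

First find gcd(101, 648):
648 = 6*101 + 42
101 = 2*42 + 17
42 = 2*17 + 8
17 = 2*8 + 1
8 = 8*1 + 0
gcd = 1, so a unique solution mod 648 exists.
Back-substitute for the Bézout coefficients:
1 = 17 − 2·8
1 = −2·42 + 5·17
1 = 5·101 − 12·42
1 = −12·648 + 77·101
So 101·(77) ≡ 1 (mod 648), giving 101⁻¹ ≡ 77.
x ≡ 101⁻¹·131 ≡ 77·131 ≡ 367 (mod 648).

367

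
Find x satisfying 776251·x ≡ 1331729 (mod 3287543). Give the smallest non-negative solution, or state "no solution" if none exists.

316372

First find gcd(776251, 3287543):
3287543 = 4·776251 + 182539
776251 = 4·182539 + 46095
182539 = 3·46095 + 44254
46095 = 1·44254 + 1841
44254 = 24·1841 + 70
1841 = 26·70 + 21
70 = 3·21 + 7
21 = 3·7 + 0
gcd = 7 and 7 | 1331729, so solutions exist. Divide through by 7: 110893x ≡ 190247 (mod 469649).
Now find 110893⁻¹ mod 469649:
469649 = 4·110893 + 26077
110893 = 4·26077 + 6585
26077 = 3·6585 + 6322
6585 = 1·6322 + 263
6322 = 24·263 + 10
263 = 26·10 + 3
10 = 3·3 + 1
3 = 3·1 + 0
Back-substitute:
1 = 10 − 3·3
1 = −3·263 + 79·10
1 = 79·6322 − 1899·263
1 = −1899·6585 + 1978·6322
1 = 1978·26077 − 7833·6585
1 = −7833·110893 + 33310·26077
1 = 33310·469649 − 141073·110893
So 110893·(-141073) ≡ 1 (mod 469649), i.e. 110893⁻¹ ≡ 328576.
Then x ≡ 328576·190247 ≡ 316372 (mod 469649); the smallest non-negative solution is x = 316372.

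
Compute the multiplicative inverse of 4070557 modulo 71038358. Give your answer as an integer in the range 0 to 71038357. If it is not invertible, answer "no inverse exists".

53775729

Run Euclid on (71038358, 4070557):
71038358 = 17·4070557 + 1838889
4070557 = 2·1838889 + 392779
1838889 = 4·392779 + 267773
392779 = 1·267773 + 125006
267773 = 2·125006 + 17761
125006 = 7·17761 + 679
17761 = 26·679 + 107
679 = 6·107 + 37
107 = 2·37 + 33
37 = 1·33 + 4
33 = 8·4 + 1
4 = 4·1 + 0
Since gcd(4070557, 71038358) = 1, back-substitute to write 1 as a combination:
1 = 33 − 8·4
1 = −8·37 + 9·33
1 = 9·107 − 26·37
1 = −26·679 + 165·107
1 = 165·17761 − 4316·679
1 = −4316·125006 + 30377·17761
1 = 30377·267773 − 65070·125006
1 = −65070·392779 + 95447·267773
1 = 95447·1838889 − 446858·392779
1 = −446858·4070557 + 989163·1838889
1 = 989163·71038358 − 17262629·4070557
Thus 4070557·(-17262629) ≡ 1 (mod 71038358); reducing, -17262629 mod 71038358 = 53775729.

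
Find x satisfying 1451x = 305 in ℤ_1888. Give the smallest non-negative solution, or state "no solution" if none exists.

First find gcd(1451, 1888):
1888 = 1*1451 + 437
1451 = 3*437 + 140
437 = 3*140 + 17
140 = 8*17 + 4
17 = 4*4 + 1
4 = 4*1 + 0
gcd = 1, so a unique solution mod 1888 exists.
Back-substitute for the Bézout coefficients:
1 = 17 − 4·4
1 = −4·140 + 33·17
1 = 33·437 − 103·140
1 = −103·1451 + 342·437
1 = 342·1888 − 445·1451
So 1451·(-445) ≡ 1 (mod 1888), giving 1451⁻¹ ≡ 1443.
x ≡ 1451⁻¹·305 ≡ 1443·305 ≡ 211 (mod 1888).

211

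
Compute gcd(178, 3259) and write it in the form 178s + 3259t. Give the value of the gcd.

1

Repeated division:
3259 = 18*178 + 55
178 = 3*55 + 13
55 = 4*13 + 3
13 = 4*3 + 1
3 = 3*1 + 0
gcd(178, 3259) = 1.
Back-substituting:
1 = 13 − 4·3
1 = −4·55 + 17·13
1 = 17·178 − 55·55
1 = −55·3259 + 1007·178
So 1 = (-55)·3259 + (1007)·178.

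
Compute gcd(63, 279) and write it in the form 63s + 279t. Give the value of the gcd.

9

Repeated division:
279 = 4*63 + 27
63 = 2*27 + 9
27 = 3*9 + 0
gcd(63, 279) = 9.
Working backward:
9 = 63 − 2·27
9 = −2·279 + 9·63
So 9 = (-2)·279 + (9)·63.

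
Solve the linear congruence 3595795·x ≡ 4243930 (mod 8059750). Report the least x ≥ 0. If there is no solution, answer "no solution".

566204

First find gcd(3595795, 8059750):
8059750 = 2*3595795 + 868160
3595795 = 4*868160 + 123155
868160 = 7*123155 + 6075
123155 = 20*6075 + 1655
6075 = 3*1655 + 1110
1655 = 1*1110 + 545
1110 = 2*545 + 20
545 = 27*20 + 5
20 = 4*5 + 0
gcd = 5 and 5 | 4243930, so solutions exist. Divide through by 5: 719159x ≡ 848786 (mod 1611950).
Now find 719159⁻¹ mod 1611950:
1611950 = 2×719159 + 173632
719159 = 4×173632 + 24631
173632 = 7×24631 + 1215
24631 = 20×1215 + 331
1215 = 3×331 + 222
331 = 1×222 + 109
222 = 2×109 + 4
109 = 27×4 + 1
4 = 4×1 + 0
Back-substitute:
1 = 109 − 27·4
1 = −27·222 + 55·109
1 = 55·331 − 82·222
1 = −82·1215 + 301·331
1 = 301·24631 − 6102·1215
1 = −6102·173632 + 43015·24631
1 = 43015·719159 − 178162·173632
1 = −178162·1611950 + 399339·719159
So 719159⁻¹ ≡ 399339 (mod 1611950).
Then x ≡ 399339·848786 ≡ 566204 (mod 1611950); the smallest non-negative solution is x = 566204.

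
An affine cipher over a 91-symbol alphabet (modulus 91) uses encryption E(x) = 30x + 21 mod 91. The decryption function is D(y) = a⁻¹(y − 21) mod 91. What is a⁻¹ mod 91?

Extended Euclidean algorithm:
91 = 3·30 + 1
30 = 30·1 + 0
gcd = 1, so the inverse exists. Back-substitute:
1 = 91 − 3·30
So 30·(-3) ≡ 1 (mod 91), and -3 ≡ 88 (mod 91).

88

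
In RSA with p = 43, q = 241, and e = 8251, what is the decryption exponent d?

φ(n) = (p−1)(q−1) = 42·240 = 10080.
Need d with 8251·d ≡ 1 (mod 10080). Apply the extended Euclidean algorithm:
10080 = 1*8251 + 1829
8251 = 4*1829 + 935
1829 = 1*935 + 894
935 = 1*894 + 41
894 = 21*41 + 33
41 = 1*33 + 8
33 = 4*8 + 1
8 = 8*1 + 0
Back-substitute:
1 = 33 − 4·8
1 = −4·41 + 5·33
1 = 5·894 − 109·41
1 = −109·935 + 114·894
1 = 114·1829 − 223·935
1 = −223·8251 + 1006·1829
1 = 1006·10080 − 1229·8251
So 8251·(-1229) ≡ 1 (mod 10080), hence d ≡ -1229 ≡ 8851 (mod 10080).

8851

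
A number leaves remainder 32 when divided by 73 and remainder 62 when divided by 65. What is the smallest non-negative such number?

Write x = 32 + 73·k. Then 73·k ≡ 62 − 32 ≡ 30 (mod 65).
Need 73⁻¹ mod 65. Extended Euclid on (65, 8):
65 = 8·8 + 1
8 = 8·1 + 0
Back-substitute:
1 = 65 − 8·8
73⁻¹ ≡ 57 (mod 65), so k ≡ 57·30 ≡ 20 (mod 65).
x = 32 + 73·20 = 1492.

1492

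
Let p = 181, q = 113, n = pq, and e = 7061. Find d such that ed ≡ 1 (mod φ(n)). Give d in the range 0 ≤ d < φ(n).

φ(n) = (p−1)(q−1) = 180·112 = 20160.
Need d with 7061·d ≡ 1 (mod 20160). Apply the extended Euclidean algorithm:
20160 = 2×7061 + 6038
7061 = 1×6038 + 1023
6038 = 5×1023 + 923
1023 = 1×923 + 100
923 = 9×100 + 23
100 = 4×23 + 8
23 = 2×8 + 7
8 = 1×7 + 1
7 = 7×1 + 0
Back-substitute:
1 = 8 − 7
1 = −23 + 3·8
1 = 3·100 − 13·23
1 = −13·923 + 120·100
1 = 120·1023 − 133·923
1 = −133·6038 + 785·1023
1 = 785·7061 − 918·6038
1 = −918·20160 + 2621·7061
So 7061·2621 ≡ 1 (mod 20160), hence d = 2621.

2621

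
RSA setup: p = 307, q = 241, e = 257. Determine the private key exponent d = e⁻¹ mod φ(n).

φ(n) = (p−1)(q−1) = 306·240 = 73440.
Need d with 257·d ≡ 1 (mod 73440). Apply the extended Euclidean algorithm:
73440 = 285×257 + 195
257 = 1×195 + 62
195 = 3×62 + 9
62 = 6×9 + 8
9 = 1×8 + 1
8 = 8×1 + 0
Back-substitute:
1 = 9 − 8
1 = −62 + 7·9
1 = 7·195 − 22·62
1 = −22·257 + 29·195
1 = 29·73440 − 8287·257
So 257·(-8287) ≡ 1 (mod 73440), hence d ≡ -8287 ≡ 65153 (mod 73440).

65153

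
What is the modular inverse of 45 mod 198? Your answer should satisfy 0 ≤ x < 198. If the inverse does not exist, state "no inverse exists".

no inverse exists

Compute gcd(45, 198):
198 = 4×45 + 18
45 = 2×18 + 9
18 = 2×9 + 0
Since gcd = 9 > 1, 45 is not a unit mod 198.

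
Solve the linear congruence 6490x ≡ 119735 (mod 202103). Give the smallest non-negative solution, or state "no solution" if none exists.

First find gcd(6490, 202103):
202103 = 31·6490 + 913
6490 = 7·913 + 99
913 = 9·99 + 22
99 = 4·22 + 11
22 = 2·11 + 0
gcd = 11 and 11 | 119735, so solutions exist. Divide through by 11: 590x ≡ 10885 (mod 18373).
Now find 590⁻¹ mod 18373:
18373 = 31·590 + 83
590 = 7·83 + 9
83 = 9·9 + 2
9 = 4·2 + 1
2 = 2·1 + 0
Back-substitute:
1 = 9 − 4·2
1 = −4·83 + 37·9
1 = 37·590 − 263·83
1 = −263·18373 + 8190·590
So 590⁻¹ ≡ 8190 (mod 18373).
Then x ≡ 8190·10885 ≡ 2354 (mod 18373); the smallest non-negative solution is x = 2354.

2354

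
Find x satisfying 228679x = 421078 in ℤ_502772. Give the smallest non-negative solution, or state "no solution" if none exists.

36626

First find gcd(228679, 502772):
502772 = 2×228679 + 45414
228679 = 5×45414 + 1609
45414 = 28×1609 + 362
1609 = 4×362 + 161
362 = 2×161 + 40
161 = 4×40 + 1
40 = 40×1 + 0
gcd = 1, so a unique solution mod 502772 exists.
Back-substitute for the Bézout coefficients:
1 = 161 − 4·40
1 = −4·362 + 9·161
1 = 9·1609 − 40·362
1 = −40·45414 + 1129·1609
1 = 1129·228679 − 5685·45414
1 = −5685·502772 + 12499·228679
So 228679·(12499) ≡ 1 (mod 502772), giving 228679⁻¹ ≡ 12499.
x ≡ 228679⁻¹·421078 ≡ 12499·421078 ≡ 36626 (mod 502772).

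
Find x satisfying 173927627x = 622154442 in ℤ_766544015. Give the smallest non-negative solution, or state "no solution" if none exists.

61487906

First find gcd(173927627, 766544015):
766544015 = 4×173927627 + 70833507
173927627 = 2×70833507 + 32260613
70833507 = 2×32260613 + 6312281
32260613 = 5×6312281 + 699208
6312281 = 9×699208 + 19409
699208 = 36×19409 + 484
19409 = 40×484 + 49
484 = 9×49 + 43
49 = 1×43 + 6
43 = 7×6 + 1
6 = 6×1 + 0
gcd = 1, so a unique solution mod 766544015 exists.
Back-substitute for the Bézout coefficients:
1 = 43 − 7·6
1 = −7·49 + 8·43
1 = 8·484 − 79·49
1 = −79·19409 + 3168·484
1 = 3168·699208 − 114127·19409
1 = −114127·6312281 + 1030311·699208
1 = 1030311·32260613 − 5265682·6312281
1 = −5265682·70833507 + 11561675·32260613
1 = 11561675·173927627 − 28389032·70833507
1 = −28389032·766544015 + 125117803·173927627
So 173927627·(125117803) ≡ 1 (mod 766544015), giving 173927627⁻¹ ≡ 125117803.
x ≡ 173927627⁻¹·622154442 ≡ 125117803·622154442 ≡ 61487906 (mod 766544015).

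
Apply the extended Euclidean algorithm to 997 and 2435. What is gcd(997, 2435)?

1

Repeated division:
2435 = 2*997 + 441
997 = 2*441 + 115
441 = 3*115 + 96
115 = 1*96 + 19
96 = 5*19 + 1
19 = 19*1 + 0
gcd(997, 2435) = 1.
Express as a combination:
1 = 96 − 5·19
1 = −5·115 + 6·96
1 = 6·441 − 23·115
1 = −23·997 + 52·441
1 = 52·2435 − 127·997
So 1 = (52)·2435 + (-127)·997.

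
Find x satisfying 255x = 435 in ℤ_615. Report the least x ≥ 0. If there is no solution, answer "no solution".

First find gcd(255, 615):
615 = 2×255 + 105
255 = 2×105 + 45
105 = 2×45 + 15
45 = 3×15 + 0
gcd = 15 and 15 | 435, so solutions exist. Divide through by 15: 17x ≡ 29 (mod 41).
Now find 17⁻¹ mod 41:
41 = 2·17 + 7
17 = 2·7 + 3
7 = 2·3 + 1
3 = 3·1 + 0
Back-substitute:
1 = 7 − 2·3
1 = −2·17 + 5·7
1 = 5·41 − 12·17
So 17·(-12) ≡ 1 (mod 41), i.e. 17⁻¹ ≡ 29.
Then x ≡ 29·29 ≡ 21 (mod 41); the smallest non-negative solution is x = 21.

21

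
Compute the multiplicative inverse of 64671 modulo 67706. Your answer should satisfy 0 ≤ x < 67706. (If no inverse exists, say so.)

Apply the Euclidean algorithm to 67706 and 64671:
67706 = 1*64671 + 3035
64671 = 21*3035 + 936
3035 = 3*936 + 227
936 = 4*227 + 28
227 = 8*28 + 3
28 = 9*3 + 1
3 = 3*1 + 0
Since gcd(64671, 67706) = 1, back-substitute to write 1 as a combination:
1 = 28 − 9·3
1 = −9·227 + 73·28
1 = 73·936 − 301·227
1 = −301·3035 + 976·936
1 = 976·64671 − 20797·3035
1 = −20797·67706 + 21773·64671
So 64671·21773 ≡ 1 (mod 67706).

21773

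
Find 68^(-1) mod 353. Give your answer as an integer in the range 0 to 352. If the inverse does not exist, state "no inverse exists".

Extended Euclidean algorithm:
353 = 5×68 + 13
68 = 5×13 + 3
13 = 4×3 + 1
3 = 3×1 + 0
Since gcd(68, 353) = 1, back-substitute to write 1 as a combination:
1 = 13 − 4·3
1 = −4·68 + 21·13
1 = 21·353 − 109·68
Thus 68·(-109) ≡ 1 (mod 353); reducing, -109 mod 353 = 244.

244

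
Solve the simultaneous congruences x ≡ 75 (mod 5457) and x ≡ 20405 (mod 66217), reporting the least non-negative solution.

290514384

Write x = 75 + 5457·k. Then 5457·k ≡ 20405 − 75 ≡ 20330 (mod 66217).
Need 5457⁻¹ mod 66217. Extended Euclid on (66217, 5457):
66217 = 12·5457 + 733
5457 = 7·733 + 326
733 = 2·326 + 81
326 = 4·81 + 2
81 = 40·2 + 1
2 = 2·1 + 0
Back-substitute:
1 = 81 − 40·2
1 = −40·326 + 161·81
1 = 161·733 − 362·326
1 = −362·5457 + 2695·733
1 = 2695·66217 − 32702·5457
5457⁻¹ ≡ 33515 (mod 66217), so k ≡ 33515·20330 ≡ 53237 (mod 66217).
x = 75 + 5457·53237 = 290514384.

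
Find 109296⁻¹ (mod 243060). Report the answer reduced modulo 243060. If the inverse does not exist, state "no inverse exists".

Compute gcd(109296, 243060):
243060 = 2·109296 + 24468
109296 = 4·24468 + 11424
24468 = 2·11424 + 1620
11424 = 7·1620 + 84
1620 = 19·84 + 24
84 = 3·24 + 12
24 = 2·12 + 0
Since gcd = 12 > 1, 109296 is not a unit mod 243060.

no inverse exists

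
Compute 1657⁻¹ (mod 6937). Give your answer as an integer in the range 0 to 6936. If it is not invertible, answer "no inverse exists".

gcd(6937, 1657) by repeated division:
6937 = 4·1657 + 309
1657 = 5·309 + 112
309 = 2·112 + 85
112 = 1·85 + 27
85 = 3·27 + 4
27 = 6·4 + 3
4 = 1·3 + 1
3 = 3·1 + 0
The gcd is 1. Working backward:
1 = 4 − 3
1 = −27 + 7·4
1 = 7·85 − 22·27
1 = −22·112 + 29·85
1 = 29·309 − 80·112
1 = −80·1657 + 429·309
1 = 429·6937 − 1796·1657
Hence 1657⁻¹ ≡ -1796 ≡ 5141 (mod 6937).

5141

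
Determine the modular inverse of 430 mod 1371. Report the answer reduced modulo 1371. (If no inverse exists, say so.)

220

Apply the Euclidean algorithm to 1371 and 430:
1371 = 3*430 + 81
430 = 5*81 + 25
81 = 3*25 + 6
25 = 4*6 + 1
6 = 6*1 + 0
Since gcd(430, 1371) = 1, back-substitute to write 1 as a combination:
1 = 25 − 4·6
1 = −4·81 + 13·25
1 = 13·430 − 69·81
1 = −69·1371 + 220·430
So 430·220 ≡ 1 (mod 1371).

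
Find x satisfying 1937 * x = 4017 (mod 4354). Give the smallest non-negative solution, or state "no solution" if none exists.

2895

First find gcd(1937, 4354):
4354 = 2·1937 + 480
1937 = 4·480 + 17
480 = 28·17 + 4
17 = 4·4 + 1
4 = 4·1 + 0
gcd = 1, so a unique solution mod 4354 exists.
Back-substitute for the Bézout coefficients:
1 = 17 − 4·4
1 = −4·480 + 113·17
1 = 113·1937 − 456·480
1 = −456·4354 + 1025·1937
So 1937·(1025) ≡ 1 (mod 4354), giving 1937⁻¹ ≡ 1025.
x ≡ 1937⁻¹·4017 ≡ 1025·4017 ≡ 2895 (mod 4354).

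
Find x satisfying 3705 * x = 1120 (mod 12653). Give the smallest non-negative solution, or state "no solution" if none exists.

First find gcd(3705, 12653):
12653 = 3*3705 + 1538
3705 = 2*1538 + 629
1538 = 2*629 + 280
629 = 2*280 + 69
280 = 4*69 + 4
69 = 17*4 + 1
4 = 4*1 + 0
gcd = 1, so a unique solution mod 12653 exists.
Back-substitute for the Bézout coefficients:
1 = 69 − 17·4
1 = −17·280 + 69·69
1 = 69·629 − 155·280
1 = −155·1538 + 379·629
1 = 379·3705 − 913·1538
1 = −913·12653 + 3118·3705
So 3705·(3118) ≡ 1 (mod 12653), giving 3705⁻¹ ≡ 3118.
x ≡ 3705⁻¹·1120 ≡ 3118·1120 ≡ 12585 (mod 12653).

12585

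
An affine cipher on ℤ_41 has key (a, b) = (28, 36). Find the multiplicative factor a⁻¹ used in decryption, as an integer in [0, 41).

22

Run Euclid on (41, 28):
41 = 1·28 + 13
28 = 2·13 + 2
13 = 6·2 + 1
2 = 2·1 + 0
Since gcd(28, 41) = 1, back-substitute to write 1 as a combination:
1 = 13 − 6·2
1 = −6·28 + 13·13
1 = 13·41 − 19·28
Hence 28⁻¹ ≡ -19 ≡ 22 (mod 41).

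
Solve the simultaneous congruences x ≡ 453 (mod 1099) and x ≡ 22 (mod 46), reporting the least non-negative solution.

34522

Write x = 453 + 1099·k. Then 1099·k ≡ 22 − 453 ≡ 29 (mod 46).
Need 1099⁻¹ mod 46. Extended Euclid on (46, 41):
46 = 1×41 + 5
41 = 8×5 + 1
5 = 5×1 + 0
Back-substitute:
1 = 41 − 8·5
1 = −8·46 + 9·41
1099⁻¹ ≡ 9 (mod 46), so k ≡ 9·29 ≡ 31 (mod 46).
x = 453 + 1099·31 = 34522.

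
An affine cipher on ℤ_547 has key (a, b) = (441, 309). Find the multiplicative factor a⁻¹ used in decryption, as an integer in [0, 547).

129

Apply the Euclidean algorithm to 547 and 441:
547 = 1×441 + 106
441 = 4×106 + 17
106 = 6×17 + 4
17 = 4×4 + 1
4 = 4×1 + 0
Since gcd(441, 547) = 1, back-substitute to write 1 as a combination:
1 = 17 − 4·4
1 = −4·106 + 25·17
1 = 25·441 − 104·106
1 = −104·547 + 129·441
So 441·129 ≡ 1 (mod 547).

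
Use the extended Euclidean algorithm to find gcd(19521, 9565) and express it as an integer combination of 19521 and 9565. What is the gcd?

1

Euclidean algorithm:
19521 = 2×9565 + 391
9565 = 24×391 + 181
391 = 2×181 + 29
181 = 6×29 + 7
29 = 4×7 + 1
7 = 7×1 + 0
gcd(19521, 9565) = 1.
Working backward:
1 = 29 − 4·7
1 = −4·181 + 25·29
1 = 25·391 − 54·181
1 = −54·9565 + 1321·391
1 = 1321·19521 − 2696·9565
So 1 = (1321)·19521 + (-2696)·9565.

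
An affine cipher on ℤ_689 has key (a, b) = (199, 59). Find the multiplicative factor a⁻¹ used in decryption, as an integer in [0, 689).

Apply the Euclidean algorithm to 689 and 199:
689 = 3·199 + 92
199 = 2·92 + 15
92 = 6·15 + 2
15 = 7·2 + 1
2 = 2·1 + 0
gcd = 1, so the inverse exists. Back-substitute:
1 = 15 − 7·2
1 = −7·92 + 43·15
1 = 43·199 − 93·92
1 = −93·689 + 322·199
So 199·322 ≡ 1 (mod 689).

322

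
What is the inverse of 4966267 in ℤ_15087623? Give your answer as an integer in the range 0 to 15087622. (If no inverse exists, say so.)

Run Euclid on (15087623, 4966267):
15087623 = 3*4966267 + 188822
4966267 = 26*188822 + 56895
188822 = 3*56895 + 18137
56895 = 3*18137 + 2484
18137 = 7*2484 + 749
2484 = 3*749 + 237
749 = 3*237 + 38
237 = 6*38 + 9
38 = 4*9 + 2
9 = 4*2 + 1
2 = 2*1 + 0
gcd = 1, so the inverse exists. Back-substitute:
1 = 9 − 4·2
1 = −4·38 + 17·9
1 = 17·237 − 106·38
1 = −106·749 + 335·237
1 = 335·2484 − 1111·749
1 = −1111·18137 + 8112·2484
1 = 8112·56895 − 25447·18137
1 = −25447·188822 + 84453·56895
1 = 84453·4966267 − 2221225·188822
1 = −2221225·15087623 + 6748128·4966267
So 4966267·6748128 ≡ 1 (mod 15087623).

6748128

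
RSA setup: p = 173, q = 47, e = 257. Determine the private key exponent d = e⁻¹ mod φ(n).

φ(n) = (p−1)(q−1) = 172·46 = 7912.
Need d with 257·d ≡ 1 (mod 7912). Apply the extended Euclidean algorithm:
7912 = 30*257 + 202
257 = 1*202 + 55
202 = 3*55 + 37
55 = 1*37 + 18
37 = 2*18 + 1
18 = 18*1 + 0
Back-substitute:
1 = 37 − 2·18
1 = −2·55 + 3·37
1 = 3·202 − 11·55
1 = −11·257 + 14·202
1 = 14·7912 − 431·257
So 257·(-431) ≡ 1 (mod 7912), hence d ≡ -431 ≡ 7481 (mod 7912).

7481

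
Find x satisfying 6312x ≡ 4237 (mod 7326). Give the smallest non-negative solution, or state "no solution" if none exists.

gcd(6312, 7326):
7326 = 1·6312 + 1014
6312 = 6·1014 + 228
1014 = 4·228 + 102
228 = 2·102 + 24
102 = 4·24 + 6
24 = 4·6 + 0
gcd = 6, but 6 ∤ 4237, so the congruence has no solution.

no solution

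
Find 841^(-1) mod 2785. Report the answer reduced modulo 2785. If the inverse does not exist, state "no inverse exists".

861

Run Euclid on (2785, 841):
2785 = 3×841 + 262
841 = 3×262 + 55
262 = 4×55 + 42
55 = 1×42 + 13
42 = 3×13 + 3
13 = 4×3 + 1
3 = 3×1 + 0
The gcd is 1. Working backward:
1 = 13 − 4·3
1 = −4·42 + 13·13
1 = 13·55 − 17·42
1 = −17·262 + 81·55
1 = 81·841 − 260·262
1 = −260·2785 + 861·841
So 841·861 ≡ 1 (mod 2785).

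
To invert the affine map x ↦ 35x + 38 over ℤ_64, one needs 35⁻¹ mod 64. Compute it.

11

gcd(64, 35) by repeated division:
64 = 1×35 + 29
35 = 1×29 + 6
29 = 4×6 + 5
6 = 1×5 + 1
5 = 5×1 + 0
gcd = 1, so the inverse exists. Back-substitute:
1 = 6 − 5
1 = −29 + 5·6
1 = 5·35 − 6·29
1 = −6·64 + 11·35
So 35·11 ≡ 1 (mod 64).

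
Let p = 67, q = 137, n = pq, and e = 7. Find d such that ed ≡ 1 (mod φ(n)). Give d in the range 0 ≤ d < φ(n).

φ(n) = (p−1)(q−1) = 66·136 = 8976.
Need d with 7·d ≡ 1 (mod 8976). Apply the extended Euclidean algorithm:
8976 = 1282*7 + 2
7 = 3*2 + 1
2 = 2*1 + 0
Back-substitute:
1 = 7 − 3·2
1 = −3·8976 + 3847·7
So 7·3847 ≡ 1 (mod 8976), hence d = 3847.

3847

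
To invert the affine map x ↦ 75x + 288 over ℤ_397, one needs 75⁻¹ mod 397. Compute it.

90

Apply the Euclidean algorithm to 397 and 75:
397 = 5*75 + 22
75 = 3*22 + 9
22 = 2*9 + 4
9 = 2*4 + 1
4 = 4*1 + 0
The gcd is 1. Working backward:
1 = 9 − 2·4
1 = −2·22 + 5·9
1 = 5·75 − 17·22
1 = −17·397 + 90·75
So 75·90 ≡ 1 (mod 397).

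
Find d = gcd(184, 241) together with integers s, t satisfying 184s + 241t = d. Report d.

Euclidean algorithm:
241 = 1×184 + 57
184 = 3×57 + 13
57 = 4×13 + 5
13 = 2×5 + 3
5 = 1×3 + 2
3 = 1×2 + 1
2 = 2×1 + 0
gcd(184, 241) = 1.
Back-substituting:
1 = 3 − 2
1 = −5 + 2·3
1 = 2·13 − 5·5
1 = −5·57 + 22·13
1 = 22·184 − 71·57
1 = −71·241 + 93·184
So 1 = (-71)·241 + (93)·184.

1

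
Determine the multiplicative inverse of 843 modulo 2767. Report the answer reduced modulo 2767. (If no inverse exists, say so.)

gcd(2767, 843) by repeated division:
2767 = 3*843 + 238
843 = 3*238 + 129
238 = 1*129 + 109
129 = 1*109 + 20
109 = 5*20 + 9
20 = 2*9 + 2
9 = 4*2 + 1
2 = 2*1 + 0
The gcd is 1. Working backward:
1 = 9 − 4·2
1 = −4·20 + 9·9
1 = 9·109 − 49·20
1 = −49·129 + 58·109
1 = 58·238 − 107·129
1 = −107·843 + 379·238
1 = 379·2767 − 1244·843
So 843·(-1244) ≡ 1 (mod 2767), and -1244 ≡ 1523 (mod 2767).

1523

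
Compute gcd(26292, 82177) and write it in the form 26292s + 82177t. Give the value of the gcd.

Repeated division:
82177 = 3·26292 + 3301
26292 = 7·3301 + 3185
3301 = 1·3185 + 116
3185 = 27·116 + 53
116 = 2·53 + 10
53 = 5·10 + 3
10 = 3·3 + 1
3 = 3·1 + 0
gcd(26292, 82177) = 1.
Working backward:
1 = 10 − 3·3
1 = −3·53 + 16·10
1 = 16·116 − 35·53
1 = −35·3185 + 961·116
1 = 961·3301 − 996·3185
1 = −996·26292 + 7933·3301
1 = 7933·82177 − 24795·26292
So 1 = (7933)·82177 + (-24795)·26292.

1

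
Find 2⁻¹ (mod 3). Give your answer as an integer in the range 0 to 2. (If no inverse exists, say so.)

gcd(3, 2) by repeated division:
3 = 1·2 + 1
2 = 2·1 + 0
gcd = 1, so the inverse exists. Back-substitute:
1 = 3 − 2
Thus 2·(-1) ≡ 1 (mod 3); reducing, -1 mod 3 = 2.

2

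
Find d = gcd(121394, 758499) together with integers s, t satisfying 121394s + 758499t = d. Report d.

Euclidean algorithm:
758499 = 6·121394 + 30135
121394 = 4·30135 + 854
30135 = 35·854 + 245
854 = 3·245 + 119
245 = 2·119 + 7
119 = 17·7 + 0
gcd(121394, 758499) = 7.
Express as a combination:
7 = 245 − 2·119
7 = −2·854 + 7·245
7 = 7·30135 − 247·854
7 = −247·121394 + 995·30135
7 = 995·758499 − 6217·121394
So 7 = (995)·758499 + (-6217)·121394.

7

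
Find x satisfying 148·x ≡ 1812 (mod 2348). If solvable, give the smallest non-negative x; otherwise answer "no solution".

First find gcd(148, 2348):
2348 = 15·148 + 128
148 = 1·128 + 20
128 = 6·20 + 8
20 = 2·8 + 4
8 = 2·4 + 0
gcd = 4 and 4 | 1812, so solutions exist. Divide through by 4: 37x ≡ 453 (mod 587).
Now find 37⁻¹ mod 587:
587 = 15·37 + 32
37 = 1·32 + 5
32 = 6·5 + 2
5 = 2·2 + 1
2 = 2·1 + 0
Back-substitute:
1 = 5 − 2·2
1 = −2·32 + 13·5
1 = 13·37 − 15·32
1 = −15·587 + 238·37
So 37⁻¹ ≡ 238 (mod 587).
Then x ≡ 238·453 ≡ 393 (mod 587); the smallest non-negative solution is x = 393.

393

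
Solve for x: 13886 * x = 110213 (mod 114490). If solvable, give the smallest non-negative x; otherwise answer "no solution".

no solution

gcd(13886, 114490):
114490 = 8×13886 + 3402
13886 = 4×3402 + 278
3402 = 12×278 + 66
278 = 4×66 + 14
66 = 4×14 + 10
14 = 1×10 + 4
10 = 2×4 + 2
4 = 2×2 + 0
gcd = 2, but 2 ∤ 110213, so the congruence has no solution.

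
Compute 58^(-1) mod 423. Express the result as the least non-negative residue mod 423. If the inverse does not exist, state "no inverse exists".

Extended Euclidean algorithm:
423 = 7·58 + 17
58 = 3·17 + 7
17 = 2·7 + 3
7 = 2·3 + 1
3 = 3·1 + 0
Since gcd(58, 423) = 1, back-substitute to write 1 as a combination:
1 = 7 − 2·3
1 = −2·17 + 5·7
1 = 5·58 − 17·17
1 = −17·423 + 124·58
So 58·124 ≡ 1 (mod 423).

124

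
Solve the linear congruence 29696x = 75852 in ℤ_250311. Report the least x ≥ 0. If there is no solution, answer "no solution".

212922

First find gcd(29696, 250311):
250311 = 8*29696 + 12743
29696 = 2*12743 + 4210
12743 = 3*4210 + 113
4210 = 37*113 + 29
113 = 3*29 + 26
29 = 1*26 + 3
26 = 8*3 + 2
3 = 1*2 + 1
2 = 2*1 + 0
gcd = 1, so a unique solution mod 250311 exists.
Back-substitute for the Bézout coefficients:
1 = 3 − 2
1 = −26 + 9·3
1 = 9·29 − 10·26
1 = −10·113 + 39·29
1 = 39·4210 − 1453·113
1 = −1453·12743 + 4398·4210
1 = 4398·29696 − 10249·12743
1 = −10249·250311 + 86390·29696
So 29696·(86390) ≡ 1 (mod 250311), giving 29696⁻¹ ≡ 86390.
x ≡ 29696⁻¹·75852 ≡ 86390·75852 ≡ 212922 (mod 250311).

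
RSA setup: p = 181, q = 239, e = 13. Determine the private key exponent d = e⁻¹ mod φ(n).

φ(n) = (p−1)(q−1) = 180·238 = 42840.
Need d with 13·d ≡ 1 (mod 42840). Apply the extended Euclidean algorithm:
42840 = 3295×13 + 5
13 = 2×5 + 3
5 = 1×3 + 2
3 = 1×2 + 1
2 = 2×1 + 0
Back-substitute:
1 = 3 − 2
1 = −5 + 2·3
1 = 2·13 − 5·5
1 = −5·42840 + 16477·13
So 13·16477 ≡ 1 (mod 42840), hence d = 16477.

16477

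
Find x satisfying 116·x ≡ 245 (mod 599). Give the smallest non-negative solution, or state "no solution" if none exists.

503

First find gcd(116, 599):
599 = 5·116 + 19
116 = 6·19 + 2
19 = 9·2 + 1
2 = 2·1 + 0
gcd = 1, so a unique solution mod 599 exists.
Back-substitute for the Bézout coefficients:
1 = 19 − 9·2
1 = −9·116 + 55·19
1 = 55·599 − 284·116
So 116·(-284) ≡ 1 (mod 599), giving 116⁻¹ ≡ 315.
x ≡ 116⁻¹·245 ≡ 315·245 ≡ 503 (mod 599).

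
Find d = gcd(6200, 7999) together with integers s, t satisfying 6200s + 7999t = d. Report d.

1

Repeated division:
7999 = 1*6200 + 1799
6200 = 3*1799 + 803
1799 = 2*803 + 193
803 = 4*193 + 31
193 = 6*31 + 7
31 = 4*7 + 3
7 = 2*3 + 1
3 = 3*1 + 0
gcd(6200, 7999) = 1.
Express as a combination:
1 = 7 − 2·3
1 = −2·31 + 9·7
1 = 9·193 − 56·31
1 = −56·803 + 233·193
1 = 233·1799 − 522·803
1 = −522·6200 + 1799·1799
1 = 1799·7999 − 2321·6200
So 1 = (1799)·7999 + (-2321)·6200.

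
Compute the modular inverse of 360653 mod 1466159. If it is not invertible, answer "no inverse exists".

82875

Apply the Euclidean algorithm to 1466159 and 360653:
1466159 = 4·360653 + 23547
360653 = 15·23547 + 7448
23547 = 3·7448 + 1203
7448 = 6·1203 + 230
1203 = 5·230 + 53
230 = 4·53 + 18
53 = 2·18 + 17
18 = 1·17 + 1
17 = 17·1 + 0
Since gcd(360653, 1466159) = 1, back-substitute to write 1 as a combination:
1 = 18 − 17
1 = −53 + 3·18
1 = 3·230 − 13·53
1 = −13·1203 + 68·230
1 = 68·7448 − 421·1203
1 = −421·23547 + 1331·7448
1 = 1331·360653 − 20386·23547
1 = −20386·1466159 + 82875·360653
So 360653·82875 ≡ 1 (mod 1466159).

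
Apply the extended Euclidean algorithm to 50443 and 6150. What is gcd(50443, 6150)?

Apply Euclid's algorithm to 50443 and 6150:
50443 = 8×6150 + 1243
6150 = 4×1243 + 1178
1243 = 1×1178 + 65
1178 = 18×65 + 8
65 = 8×8 + 1
8 = 8×1 + 0
gcd(50443, 6150) = 1.
Express as a combination:
1 = 65 − 8·8
1 = −8·1178 + 145·65
1 = 145·1243 − 153·1178
1 = −153·6150 + 757·1243
1 = 757·50443 − 6209·6150
So 1 = (757)·50443 + (-6209)·6150.

1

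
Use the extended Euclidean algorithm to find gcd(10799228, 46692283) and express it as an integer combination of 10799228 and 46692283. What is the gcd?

11

Euclidean algorithm:
46692283 = 4·10799228 + 3495371
10799228 = 3·3495371 + 313115
3495371 = 11·313115 + 51106
313115 = 6·51106 + 6479
51106 = 7·6479 + 5753
6479 = 1·5753 + 726
5753 = 7·726 + 671
726 = 1·671 + 55
671 = 12·55 + 11
55 = 5·11 + 0
gcd(10799228, 46692283) = 11.
Express as a combination:
11 = 671 − 12·55
11 = −12·726 + 13·671
11 = 13·5753 − 103·726
11 = −103·6479 + 116·5753
11 = 116·51106 − 915·6479
11 = −915·313115 + 5606·51106
11 = 5606·3495371 − 62581·313115
11 = −62581·10799228 + 193349·3495371
11 = 193349·46692283 − 835977·10799228
So 11 = (193349)·46692283 + (-835977)·10799228.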